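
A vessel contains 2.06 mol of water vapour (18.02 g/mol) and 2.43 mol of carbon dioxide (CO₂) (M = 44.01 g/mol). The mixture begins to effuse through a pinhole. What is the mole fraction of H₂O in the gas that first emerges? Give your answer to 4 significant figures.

0.5699

The effusion rate of species i is ∝ p_i/√M_i ∝ n_i/√M_i.
x_H₂O(eff) = (n_H₂O/√M_H₂O) / (n_H₂O/√M_H₂O + n_CO₂/√M_CO₂)
= (2.06/√18.02) / (2.06/√18.02 + 2.43/√44.01) = 0.4853/(0.4853 + 0.3663) = 0.5699.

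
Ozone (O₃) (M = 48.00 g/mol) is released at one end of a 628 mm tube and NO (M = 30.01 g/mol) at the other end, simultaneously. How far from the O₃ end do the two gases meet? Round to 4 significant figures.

277.3 mm

In equal time, each gas travels a distance ∝ its rate ∝ 1/√M, so d_O₃/d_NO = √(M_NO/M_O₃) = √(30.01/48.00) = 0.7907.
With d_O₃ + d_NO = 628 mm, d_NO = 628/(1 + 0.7907) = 350.7 mm.
d_O₃ = 628 − 350.7 = 277.3 mm.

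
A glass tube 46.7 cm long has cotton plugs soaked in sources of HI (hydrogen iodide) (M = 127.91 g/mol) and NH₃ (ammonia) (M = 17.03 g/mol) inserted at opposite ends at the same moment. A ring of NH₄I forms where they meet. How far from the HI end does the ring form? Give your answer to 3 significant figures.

In equal time, each gas travels a distance ∝ its rate ∝ 1/√M, so d_HI/d_NH₃ = √(M_NH₃/M_HI) = √(17.03/127.91) = 0.3649.
With d_HI + d_NH₃ = 46.7 cm, d_NH₃ = 46.7/(1 + 0.3649) = 34.22 cm.
d_HI = 46.7 − 34.22 = 12.5 cm.

12.5 cm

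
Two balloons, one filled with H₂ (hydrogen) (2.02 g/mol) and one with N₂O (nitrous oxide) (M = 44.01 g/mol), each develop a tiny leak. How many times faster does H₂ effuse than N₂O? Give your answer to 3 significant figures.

4.67

Using Graham's law: rate_H₂/rate_N₂O = √(M_N₂O/M_H₂) = √(44.01/2.02) = √21.79 = 4.67.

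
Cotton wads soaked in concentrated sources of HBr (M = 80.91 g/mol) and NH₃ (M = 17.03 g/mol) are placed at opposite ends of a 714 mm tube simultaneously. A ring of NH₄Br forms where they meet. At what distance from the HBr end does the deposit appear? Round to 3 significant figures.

In equal time, each gas travels a distance ∝ its rate ∝ 1/√M, so d_HBr/d_NH₃ = √(M_NH₃/M_HBr) = √(17.03/80.91) = 0.4588.
With d_HBr + d_NH₃ = 714 mm, d_NH₃ = 714/(1 + 0.4588) = 489.4 mm.
d_HBr = 714 − 489.4 = 225 mm.

225 mm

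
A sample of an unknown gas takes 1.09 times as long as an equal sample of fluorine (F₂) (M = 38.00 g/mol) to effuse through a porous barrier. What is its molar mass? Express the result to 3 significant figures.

45.1 g/mol

Since effusion rate ∝ 1/√M, t_X/t_F₂ = √(M_X/M_F₂).
1.09 = √(M_X/38.00)
M_X = 38.00 × 1.09² = 38.00 × 1.188 = 45.1 g/mol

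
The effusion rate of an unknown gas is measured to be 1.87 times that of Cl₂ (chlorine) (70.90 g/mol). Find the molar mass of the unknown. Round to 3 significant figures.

From Graham's law, rate_X/rate_Cl₂ = √(M_Cl₂/M_X).
1.87 = √(70.90/M_X)
M_X = 70.90 / 1.87² = 70.90 / 3.497 = 20.3 g/mol

20.3 g/mol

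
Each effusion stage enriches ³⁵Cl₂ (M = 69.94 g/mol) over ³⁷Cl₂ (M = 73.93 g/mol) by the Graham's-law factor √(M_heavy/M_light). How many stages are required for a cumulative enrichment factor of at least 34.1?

128

Single-stage factor α = √(73.93/69.94), so ln α = ½ ln(1.05705) = 0.02774.
Need α^N ≥ 34.1 ⇒ N ≥ ln(34.1) / ln α = 3.529 / 0.02774 = 127.23.
Minimum whole number of stages: N = 128.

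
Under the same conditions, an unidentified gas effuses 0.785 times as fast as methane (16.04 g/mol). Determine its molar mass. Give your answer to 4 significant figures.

26.03 g/mol

Since effusion rate ∝ 1/√M, rate_X/rate_CH₄ = √(M_CH₄/M_X).
0.785 = √(16.04/M_X)
M_X = 16.04 / 0.785² = 16.04 / 0.6162 = 26.03 g/mol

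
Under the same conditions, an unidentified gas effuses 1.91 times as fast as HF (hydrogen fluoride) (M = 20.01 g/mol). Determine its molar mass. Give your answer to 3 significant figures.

5.49 g/mol

From Graham's law, rate_X/rate_HF = √(M_HF/M_X).
1.91 = √(20.01/M_X)
M_X = 20.01 / 1.91² = 20.01 / 3.648 = 5.49 g/mol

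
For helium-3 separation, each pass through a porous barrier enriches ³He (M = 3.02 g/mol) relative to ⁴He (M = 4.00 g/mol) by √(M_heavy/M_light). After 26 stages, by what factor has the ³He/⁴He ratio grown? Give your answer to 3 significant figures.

38.6

After 26 stages the ratio has grown by (√(4.00/3.02))^26 = (4.00/3.02)^(26/2).
= 1.32450^13 = 38.6.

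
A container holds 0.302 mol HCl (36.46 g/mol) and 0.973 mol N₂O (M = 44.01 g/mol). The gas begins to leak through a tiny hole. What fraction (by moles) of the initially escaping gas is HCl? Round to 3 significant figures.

Rate_i ∝ x_i/√M_i (Graham's law weighted by mole fraction), so the effusate composition follows n_i/√M_i.
Mole fraction of HCl in the effusate = (n_HCl/√M_HCl) / (n_HCl/√M_HCl + n_N₂O/√M_N₂O)
= (0.302/√36.46) / (0.302/√36.46 + 0.973/√44.01) = 0.05001/(0.05001 + 0.1467) = 0.254.

0.254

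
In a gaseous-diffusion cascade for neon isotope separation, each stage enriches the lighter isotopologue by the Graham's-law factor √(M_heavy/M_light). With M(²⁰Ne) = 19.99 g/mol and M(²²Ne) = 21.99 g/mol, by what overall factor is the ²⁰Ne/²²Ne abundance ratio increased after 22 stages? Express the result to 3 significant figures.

2.85

The single-stage factor is √(M_heavy/M_light), so 22 stages give [√(21.99/19.99)]^22 = (21.99/19.99)^(22/2).
= 1.10005^11 = 2.85.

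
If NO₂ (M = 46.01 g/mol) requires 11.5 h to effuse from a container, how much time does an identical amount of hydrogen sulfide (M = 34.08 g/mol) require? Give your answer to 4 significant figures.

9.897 h

By Graham's law, t_H₂S/t_NO₂ = √(M_H₂S/M_NO₂) = √(34.08/46.01) = √0.7407 = 0.8606.
So the time for H₂S is 11.5 × 0.8606 = 9.897 h.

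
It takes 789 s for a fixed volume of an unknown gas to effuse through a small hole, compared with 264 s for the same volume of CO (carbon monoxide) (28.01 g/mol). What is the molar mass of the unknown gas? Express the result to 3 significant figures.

Graham's law gives t_X/t_CO = √(M_X/M_CO).
789/264 = 2.989 = √(M_X/28.01)
M_X = 28.01 × 2.989² = 28.01 × 8.932 = 250 g/mol

250 g/mol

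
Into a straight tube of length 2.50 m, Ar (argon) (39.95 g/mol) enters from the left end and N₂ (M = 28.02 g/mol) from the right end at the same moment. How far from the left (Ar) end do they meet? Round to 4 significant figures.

1.139 m

The fronts meet when d_Ar + d_N₂ = L with d_Ar/d_N₂ = √(M_N₂/M_Ar) (Graham's law). Here √(M_N₂/M_Ar) = √(28.02/39.95) = 0.8375.
With d_Ar + d_N₂ = 2.50 m, d_N₂ = 2.50/(1 + 0.8375) = 1.361 m.
d_Ar = 2.50 − 1.361 = 1.139 m.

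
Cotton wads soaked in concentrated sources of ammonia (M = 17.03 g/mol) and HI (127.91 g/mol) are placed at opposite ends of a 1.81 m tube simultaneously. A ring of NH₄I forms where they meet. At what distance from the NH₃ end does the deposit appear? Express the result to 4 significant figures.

Graham's law gives d_NH₃/d_HI = rate_NH₃/rate_HI = √(M_HI/M_NH₃) = √(127.91/17.03) = 2.741.
With d_NH₃ + d_HI = 1.81 m, d_HI = 1.81/(1 + 2.741) = 0.4839 m.
d_NH₃ = 1.81 − 0.4839 = 1.326 m.

1.326 m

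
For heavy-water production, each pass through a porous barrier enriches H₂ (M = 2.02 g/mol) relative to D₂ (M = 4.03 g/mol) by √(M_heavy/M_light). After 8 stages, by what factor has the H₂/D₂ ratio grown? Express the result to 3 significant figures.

15.8

Each stage multiplies the ratio by α = √(4.03/2.02), so after 8 stages the overall factor is α^8 = (4.03/2.02)^(8/2).
= 1.99505^4 = 15.8.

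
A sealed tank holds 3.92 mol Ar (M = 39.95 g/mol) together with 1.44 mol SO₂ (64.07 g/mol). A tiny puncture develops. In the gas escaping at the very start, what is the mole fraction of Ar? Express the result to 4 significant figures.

0.7751

Rate_i ∝ x_i/√M_i (Graham's law weighted by mole fraction), so the effusate composition follows n_i/√M_i.
x_Ar(eff) = (n_Ar/√M_Ar) / (n_Ar/√M_Ar + n_SO₂/√M_SO₂)
= (3.92/√39.95) / (3.92/√39.95 + 1.44/√64.07) = 0.6202/(0.6202 + 0.1799) = 0.7751.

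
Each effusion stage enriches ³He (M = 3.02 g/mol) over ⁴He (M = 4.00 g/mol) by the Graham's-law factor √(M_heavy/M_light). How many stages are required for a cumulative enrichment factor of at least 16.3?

20

Single-stage factor α = √(4.00/3.02), so ln α = ½ ln(1.32450) = 0.1405.
Need α^N ≥ 16.3 ⇒ N ≥ ln(16.3) / ln α = 2.791 / 0.1405 = 19.86.
Minimum whole number of stages: N = 20.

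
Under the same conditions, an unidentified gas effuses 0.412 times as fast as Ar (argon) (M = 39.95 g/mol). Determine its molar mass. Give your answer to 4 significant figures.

Since effusion rate ∝ 1/√M, rate_X/rate_Ar = √(M_Ar/M_X).
0.412 = √(39.95/M_X)
M_X = 39.95 / 0.412² = 39.95 / 0.1697 = 235.4 g/mol

235.4 g/mol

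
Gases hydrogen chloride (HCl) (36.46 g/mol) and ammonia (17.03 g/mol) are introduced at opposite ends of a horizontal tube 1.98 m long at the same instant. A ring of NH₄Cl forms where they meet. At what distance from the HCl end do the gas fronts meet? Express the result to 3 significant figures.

0.804 m

The fronts meet when d_HCl + d_NH₃ = L with d_HCl/d_NH₃ = √(M_NH₃/M_HCl) (Graham's law). Here √(M_NH₃/M_HCl) = √(17.03/36.46) = 0.6834.
With d_HCl + d_NH₃ = 1.98 m, d_NH₃ = 1.98/(1 + 0.6834) = 1.176 m.
d_HCl = 1.98 − 1.176 = 0.804 m.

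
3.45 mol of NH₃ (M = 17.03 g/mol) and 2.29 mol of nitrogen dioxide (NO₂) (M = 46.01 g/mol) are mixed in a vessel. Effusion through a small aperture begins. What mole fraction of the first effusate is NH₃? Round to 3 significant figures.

0.712

The effusion rate of species i is ∝ p_i/√M_i ∝ n_i/√M_i.
Mole fraction of NH₃ in the effusate = (n_NH₃/√M_NH₃) / (n_NH₃/√M_NH₃ + n_NO₂/√M_NO₂)
= (3.45/√17.03) / (3.45/√17.03 + 2.29/√46.01) = 0.8360/(0.8360 + 0.3376) = 0.712.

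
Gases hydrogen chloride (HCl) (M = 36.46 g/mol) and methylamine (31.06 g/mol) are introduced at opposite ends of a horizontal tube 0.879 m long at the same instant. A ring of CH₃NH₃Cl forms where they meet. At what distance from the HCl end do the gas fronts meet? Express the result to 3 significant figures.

0.422 m

Distances travelled in equal time are proportional to diffusion rates, so d_HCl/d_CH₃NH₂ = √(M_CH₃NH₂/M_HCl) = √(31.06/36.46) = 0.9230.
With d_HCl + d_CH₃NH₂ = 0.879 m, d_CH₃NH₂ = 0.879/(1 + 0.9230) = 0.4571 m.
d_HCl = 0.879 − 0.4571 = 0.422 m.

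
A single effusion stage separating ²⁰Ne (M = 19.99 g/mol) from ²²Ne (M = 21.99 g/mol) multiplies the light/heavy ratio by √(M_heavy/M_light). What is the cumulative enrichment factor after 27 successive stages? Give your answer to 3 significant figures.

3.62

After 27 stages the ratio has grown by (√(21.99/19.99))^27 = (21.99/19.99)^(27/2).
= 1.10005^(27/2) = 3.62.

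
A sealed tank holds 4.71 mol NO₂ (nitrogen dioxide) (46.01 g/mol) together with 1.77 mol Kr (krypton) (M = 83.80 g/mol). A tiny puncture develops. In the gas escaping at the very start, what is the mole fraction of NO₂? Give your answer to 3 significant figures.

0.782

The effusion rate of species i is ∝ p_i/√M_i ∝ n_i/√M_i.
Mole fraction of NO₂ in the effusate = (n_NO₂/√M_NO₂) / (n_NO₂/√M_NO₂ + n_Kr/√M_Kr)
= (4.71/√46.01) / (4.71/√46.01 + 1.77/√83.80) = 0.6944/(0.6944 + 0.1934) = 0.782.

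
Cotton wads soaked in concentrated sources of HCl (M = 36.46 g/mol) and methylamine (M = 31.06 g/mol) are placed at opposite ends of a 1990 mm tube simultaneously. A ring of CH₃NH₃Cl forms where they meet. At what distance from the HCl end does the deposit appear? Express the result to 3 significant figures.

In equal time, each gas travels a distance ∝ its rate ∝ 1/√M, so d_HCl/d_CH₃NH₂ = √(M_CH₃NH₂/M_HCl) = √(31.06/36.46) = 0.9230.
With d_HCl + d_CH₃NH₂ = 1990 mm, d_CH₃NH₂ = 1990/(1 + 0.9230) = 1035 mm.
d_HCl = 1990 − 1035 = 955 mm.

955 mm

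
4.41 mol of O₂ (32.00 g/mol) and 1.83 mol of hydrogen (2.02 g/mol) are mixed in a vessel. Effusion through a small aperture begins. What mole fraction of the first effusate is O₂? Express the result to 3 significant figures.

The effusion rate of species i is ∝ p_i/√M_i ∝ n_i/√M_i.
Mole fraction of O₂ in the effusate = (n_O₂/√M_O₂) / (n_O₂/√M_O₂ + n_H₂/√M_H₂)
= (4.41/√32.00) / (4.41/√32.00 + 1.83/√2.02) = 0.7796/(0.7796 + 1.288) = 0.377.

0.377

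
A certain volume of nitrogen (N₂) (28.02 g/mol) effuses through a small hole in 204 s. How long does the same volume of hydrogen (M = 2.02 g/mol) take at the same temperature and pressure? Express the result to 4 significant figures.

Graham's law gives t_H₂/t_N₂ = √(M_H₂/M_N₂) = √(2.02/28.02) = √0.07209 = 0.2685.
So the time for H₂ is 204 × 0.2685 = 54.77 s.

54.77 s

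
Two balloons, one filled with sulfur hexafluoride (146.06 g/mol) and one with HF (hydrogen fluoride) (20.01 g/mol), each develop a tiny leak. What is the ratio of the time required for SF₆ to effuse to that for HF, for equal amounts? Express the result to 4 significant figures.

Using Graham's law: t_SF₆/t_HF = √(M_SF₆/M_HF) = √(146.06/20.01) = √7.299 = 2.702.

2.702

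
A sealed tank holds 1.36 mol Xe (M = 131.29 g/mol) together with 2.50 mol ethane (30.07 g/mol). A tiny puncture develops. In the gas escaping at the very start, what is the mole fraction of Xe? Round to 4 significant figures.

0.2066

Effusion rate of each component ∝ n_i/√M_i (partial pressure × 1/√M).
x_Xe(eff) = (n_Xe/√M_Xe) / (n_Xe/√M_Xe + n_C₂H₆/√M_C₂H₆)
= (1.36/√131.29) / (1.36/√131.29 + 2.50/√30.07) = 0.1187/(0.1187 + 0.4559) = 0.2066.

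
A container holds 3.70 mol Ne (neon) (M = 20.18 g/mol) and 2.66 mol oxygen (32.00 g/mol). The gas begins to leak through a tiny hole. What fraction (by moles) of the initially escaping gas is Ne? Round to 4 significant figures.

Each component's effusion rate ∝ (its partial pressure)·(1/√M) ∝ n_i/√M_i.
x_Ne(eff) = (n_Ne/√M_Ne) / (n_Ne/√M_Ne + n_O₂/√M_O₂)
= (3.70/√20.18) / (3.70/√20.18 + 2.66/√32.00) = 0.8236/(0.8236 + 0.4702) = 0.6366.

0.6366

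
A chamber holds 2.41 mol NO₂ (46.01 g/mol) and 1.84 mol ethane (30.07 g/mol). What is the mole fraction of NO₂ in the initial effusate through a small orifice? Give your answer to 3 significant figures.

0.514

Effusion rate of each component ∝ n_i/√M_i (partial pressure × 1/√M).
So x_NO₂ in the escaping gas = (n_NO₂/√M_NO₂) / Σ(n_i/√M_i)
= (2.41/√46.01) / (2.41/√46.01 + 1.84/√30.07) = 0.3553/(0.3553 + 0.3355) = 0.514.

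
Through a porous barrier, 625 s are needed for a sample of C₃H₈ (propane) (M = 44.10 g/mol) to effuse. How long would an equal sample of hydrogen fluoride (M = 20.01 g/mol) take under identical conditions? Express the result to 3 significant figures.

421 s

Graham's law gives t_HF/t_C₃H₈ = √(M_HF/M_C₃H₈) = √(20.01/44.10) = √0.4537 = 0.6736.
So the time for HF is 625 × 0.6736 = 421 s.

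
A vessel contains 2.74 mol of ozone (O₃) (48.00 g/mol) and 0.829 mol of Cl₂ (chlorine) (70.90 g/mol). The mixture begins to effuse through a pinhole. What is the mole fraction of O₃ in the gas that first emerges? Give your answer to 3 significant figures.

0.801

The effusion rate of species i is ∝ p_i/√M_i ∝ n_i/√M_i.
x_O₃(eff) = (n_O₃/√M_O₃) / (n_O₃/√M_O₃ + n_Cl₂/√M_Cl₂)
= (2.74/√48.00) / (2.74/√48.00 + 0.829/√70.90) = 0.3955/(0.3955 + 0.09845) = 0.801.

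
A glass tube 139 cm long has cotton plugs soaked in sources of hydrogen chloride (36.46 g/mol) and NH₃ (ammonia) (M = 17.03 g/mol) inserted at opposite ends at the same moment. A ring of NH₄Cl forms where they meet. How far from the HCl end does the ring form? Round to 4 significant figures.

56.43 cm

Graham's law gives d_HCl/d_NH₃ = rate_HCl/rate_NH₃ = √(M_NH₃/M_HCl) = √(17.03/36.46) = 0.6834.
With d_HCl + d_NH₃ = 139 cm, d_NH₃ = 139/(1 + 0.6834) = 82.57 cm.
d_HCl = 139 − 82.57 = 56.43 cm.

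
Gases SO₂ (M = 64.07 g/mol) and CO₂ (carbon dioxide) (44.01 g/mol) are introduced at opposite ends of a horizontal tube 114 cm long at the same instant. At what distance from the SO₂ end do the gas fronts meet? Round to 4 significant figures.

51.66 cm

Graham's law gives d_SO₂/d_CO₂ = rate_SO₂/rate_CO₂ = √(M_CO₂/M_SO₂) = √(44.01/64.07) = 0.8288.
With d_SO₂ + d_CO₂ = 114 cm, d_CO₂ = 114/(1 + 0.8288) = 62.34 cm.
d_SO₂ = 114 − 62.34 = 51.66 cm.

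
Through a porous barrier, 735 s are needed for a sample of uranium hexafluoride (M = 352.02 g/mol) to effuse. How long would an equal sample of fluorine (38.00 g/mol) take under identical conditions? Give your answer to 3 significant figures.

241 s

Graham's law gives t_F₂/t_UF₆ = √(M_F₂/M_UF₆) = √(38.00/352.02) = √0.1079 = 0.3286.
So the time for F₂ is 735 × 0.3286 = 241 s.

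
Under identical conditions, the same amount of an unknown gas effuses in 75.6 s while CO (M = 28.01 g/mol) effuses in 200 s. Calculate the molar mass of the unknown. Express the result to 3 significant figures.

4.00 g/mol

Since effusion rate ∝ 1/√M, t_X/t_CO = √(M_X/M_CO).
75.6/200 = 0.3780 = √(M_X/28.01)
M_X = 28.01 × 0.3780² = 28.01 × 0.1429 = 4.00 g/mol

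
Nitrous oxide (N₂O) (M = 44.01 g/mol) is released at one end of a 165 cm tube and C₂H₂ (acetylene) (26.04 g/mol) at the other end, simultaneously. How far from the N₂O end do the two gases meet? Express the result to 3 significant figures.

Graham's law gives d_N₂O/d_C₂H₂ = rate_N₂O/rate_C₂H₂ = √(M_C₂H₂/M_N₂O) = √(26.04/44.01) = 0.7692.
With d_N₂O + d_C₂H₂ = 165 cm, d_C₂H₂ = 165/(1 + 0.7692) = 93.26 cm.
d_N₂O = 165 − 93.26 = 71.7 cm.

71.7 cm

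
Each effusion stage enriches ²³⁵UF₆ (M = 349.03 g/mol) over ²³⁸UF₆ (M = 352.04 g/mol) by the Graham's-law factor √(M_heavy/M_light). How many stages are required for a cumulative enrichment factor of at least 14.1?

With α = √(352.04/349.03) per stage, ln α = ½ ln(1.00862) = 0.004293.
Need α^N ≥ 14.1 ⇒ N ≥ ln(14.1) / ln α = 2.646 / 0.004293 = 616.33.
Rounding up, N = 617 stages.

617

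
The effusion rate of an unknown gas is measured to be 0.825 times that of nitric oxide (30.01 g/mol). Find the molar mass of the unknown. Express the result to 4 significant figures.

Graham's law gives rate_X/rate_NO = √(M_NO/M_X).
0.825 = √(30.01/M_X)
M_X = 30.01 / 0.825² = 30.01 / 0.6806 = 44.09 g/mol

44.09 g/mol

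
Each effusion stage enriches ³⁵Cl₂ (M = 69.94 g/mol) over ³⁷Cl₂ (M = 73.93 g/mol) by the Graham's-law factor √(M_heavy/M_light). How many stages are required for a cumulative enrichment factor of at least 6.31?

67

Per stage α = (73.93/69.94)^(1/2) = 1.05705^0.5, giving ln α = 0.02774.
Need α^N ≥ 6.31 ⇒ N ≥ ln(6.31) / ln α = 1.842 / 0.02774 = 66.41.
So at least 67 stages are needed.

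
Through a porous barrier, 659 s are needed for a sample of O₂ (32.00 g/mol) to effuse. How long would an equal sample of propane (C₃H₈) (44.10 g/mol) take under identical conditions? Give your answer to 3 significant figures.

Using Graham's law: t_C₃H₈/t_O₂ = √(M_C₃H₈/M_O₂) = √(44.10/32.00) = √1.378 = 1.174.
So the time for C₃H₈ is 659 × 1.174 = 774 s.

774 s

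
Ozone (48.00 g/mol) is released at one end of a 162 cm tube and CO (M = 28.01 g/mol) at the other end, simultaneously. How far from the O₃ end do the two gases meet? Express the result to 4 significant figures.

70.16 cm

Distances travelled in equal time are proportional to diffusion rates, so d_O₃/d_CO = √(M_CO/M_O₃) = √(28.01/48.00) = 0.7639.
With d_O₃ + d_CO = 162 cm, d_CO = 162/(1 + 0.7639) = 91.84 cm.
d_O₃ = 162 − 91.84 = 70.16 cm.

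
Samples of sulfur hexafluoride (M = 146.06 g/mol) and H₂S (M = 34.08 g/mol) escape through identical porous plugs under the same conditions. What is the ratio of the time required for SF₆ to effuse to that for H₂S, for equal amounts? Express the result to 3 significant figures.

2.07

From Graham's law, t_SF₆/t_H₂S = √(M_SF₆/M_H₂S) = √(146.06/34.08) = √4.286 = 2.07.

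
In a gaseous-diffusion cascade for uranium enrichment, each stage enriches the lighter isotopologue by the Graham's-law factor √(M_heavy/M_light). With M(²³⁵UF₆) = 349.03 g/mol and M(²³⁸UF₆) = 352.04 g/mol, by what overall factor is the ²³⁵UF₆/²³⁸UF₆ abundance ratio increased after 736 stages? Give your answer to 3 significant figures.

23.6

The single-stage factor is √(M_heavy/M_light), so 736 stages give [√(352.04/349.03)]^736 = (352.04/349.03)^(736/2).
= 1.00862^368 = 23.6.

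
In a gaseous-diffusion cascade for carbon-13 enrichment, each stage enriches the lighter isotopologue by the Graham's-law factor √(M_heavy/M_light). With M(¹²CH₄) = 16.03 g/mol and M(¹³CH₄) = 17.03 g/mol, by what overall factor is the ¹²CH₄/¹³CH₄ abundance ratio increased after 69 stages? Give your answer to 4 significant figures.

The single-stage factor is √(M_heavy/M_light), so 69 stages give [√(17.03/16.03)]^69 = (17.03/16.03)^(69/2).
= 1.06238^(69/2) = 8.067.

8.067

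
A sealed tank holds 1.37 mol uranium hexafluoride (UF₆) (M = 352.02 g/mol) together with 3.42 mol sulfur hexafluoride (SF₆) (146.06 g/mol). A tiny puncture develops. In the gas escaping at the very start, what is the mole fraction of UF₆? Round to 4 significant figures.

0.2051

Effusion rate of each component ∝ n_i/√M_i (partial pressure × 1/√M).
x_UF₆(eff) = (n_UF₆/√M_UF₆) / (n_UF₆/√M_UF₆ + n_SF₆/√M_SF₆)
= (1.37/√352.02) / (1.37/√352.02 + 3.42/√146.06) = 0.07302/(0.07302 + 0.2830) = 0.2051.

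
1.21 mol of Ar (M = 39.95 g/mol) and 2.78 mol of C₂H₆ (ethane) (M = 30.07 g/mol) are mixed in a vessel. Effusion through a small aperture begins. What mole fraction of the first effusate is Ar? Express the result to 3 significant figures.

Rate_i ∝ x_i/√M_i (Graham's law weighted by mole fraction), so the effusate composition follows n_i/√M_i.
So x_Ar in the escaping gas = (n_Ar/√M_Ar) / Σ(n_i/√M_i)
= (1.21/√39.95) / (1.21/√39.95 + 2.78/√30.07) = 0.1914/(0.1914 + 0.5070) = 0.274.

0.274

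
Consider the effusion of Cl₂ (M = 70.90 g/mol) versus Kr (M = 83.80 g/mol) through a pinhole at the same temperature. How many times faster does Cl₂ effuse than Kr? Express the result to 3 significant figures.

1.09

Graham's law gives rate_Cl₂/rate_Kr = √(M_Kr/M_Cl₂) = √(83.80/70.90) = √1.182 = 1.09.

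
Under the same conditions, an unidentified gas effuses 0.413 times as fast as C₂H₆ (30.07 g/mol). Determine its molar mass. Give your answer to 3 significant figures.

176 g/mol

By Graham's law, rate_X/rate_C₂H₆ = √(M_C₂H₆/M_X).
0.413 = √(30.07/M_X)
M_X = 30.07 / 0.413² = 30.07 / 0.1706 = 176 g/mol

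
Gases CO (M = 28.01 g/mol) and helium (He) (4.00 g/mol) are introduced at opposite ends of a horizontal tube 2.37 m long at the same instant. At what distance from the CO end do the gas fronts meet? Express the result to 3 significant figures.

The fronts meet when d_CO + d_He = L with d_CO/d_He = √(M_He/M_CO) (Graham's law). Here √(M_He/M_CO) = √(4.00/28.01) = 0.3779.
With d_CO + d_He = 2.37 m, d_He = 2.37/(1 + 0.3779) = 1.720 m.
d_CO = 2.37 − 1.720 = 0.650 m.

0.650 m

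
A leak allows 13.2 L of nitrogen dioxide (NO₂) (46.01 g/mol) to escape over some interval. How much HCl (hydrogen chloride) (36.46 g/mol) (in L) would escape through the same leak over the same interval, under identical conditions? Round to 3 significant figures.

Since effusion rate ∝ 1/√M, rate_HCl/rate_NO₂ = √(M_NO₂/M_HCl) = √(46.01/36.46) = √1.262 = 1.123.
So the volume for HCl is 13.2 × 1.123 = 14.8 L.

14.8 L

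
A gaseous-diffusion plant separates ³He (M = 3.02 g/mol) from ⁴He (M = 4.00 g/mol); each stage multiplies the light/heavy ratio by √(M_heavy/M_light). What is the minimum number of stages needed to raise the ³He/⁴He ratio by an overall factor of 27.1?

24

Per stage α = (4.00/3.02)^(1/2) = 1.32450^0.5, giving ln α = 0.1405.
Need α^N ≥ 27.1 ⇒ N ≥ ln(27.1) / ln α = 3.300 / 0.1405 = 23.48.
Rounding up, N = 24 stages.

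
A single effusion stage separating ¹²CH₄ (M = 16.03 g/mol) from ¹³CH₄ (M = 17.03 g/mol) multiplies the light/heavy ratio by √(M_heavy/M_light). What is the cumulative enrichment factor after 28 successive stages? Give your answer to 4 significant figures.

2.333

After 28 stages the ratio has grown by (√(17.03/16.03))^28 = (17.03/16.03)^(28/2).
= 1.06238^14 = 2.333.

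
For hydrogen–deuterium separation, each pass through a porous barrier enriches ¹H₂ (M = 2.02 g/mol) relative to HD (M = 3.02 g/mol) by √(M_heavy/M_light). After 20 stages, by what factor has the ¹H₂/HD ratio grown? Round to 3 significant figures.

55.8

Each stage multiplies the ratio by α = √(3.02/2.02), so after 20 stages the overall factor is α^20 = (3.02/2.02)^(20/2).
= 1.49505^10 = 55.8.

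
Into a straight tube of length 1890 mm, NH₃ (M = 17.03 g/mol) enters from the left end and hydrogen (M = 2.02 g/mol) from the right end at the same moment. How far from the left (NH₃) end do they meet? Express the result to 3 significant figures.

484 mm

Graham's law gives d_NH₃/d_H₂ = rate_NH₃/rate_H₂ = √(M_H₂/M_NH₃) = √(2.02/17.03) = 0.3444.
With d_NH₃ + d_H₂ = 1890 mm, d_H₂ = 1890/(1 + 0.3444) = 1406 mm.
d_NH₃ = 1890 − 1406 = 484 mm.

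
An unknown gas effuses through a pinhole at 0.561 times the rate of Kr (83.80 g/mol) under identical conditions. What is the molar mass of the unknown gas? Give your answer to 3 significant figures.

266 g/mol

Using Graham's law: rate_X/rate_Kr = √(M_Kr/M_X).
0.561 = √(83.80/M_X)
M_X = 83.80 / 0.561² = 83.80 / 0.3147 = 266 g/mol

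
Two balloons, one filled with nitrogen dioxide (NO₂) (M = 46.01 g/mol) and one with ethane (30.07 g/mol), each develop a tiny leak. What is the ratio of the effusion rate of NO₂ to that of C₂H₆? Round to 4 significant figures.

0.8084

Graham's law gives rate_NO₂/rate_C₂H₆ = √(M_C₂H₆/M_NO₂) = √(30.07/46.01) = √0.6536 = 0.8084.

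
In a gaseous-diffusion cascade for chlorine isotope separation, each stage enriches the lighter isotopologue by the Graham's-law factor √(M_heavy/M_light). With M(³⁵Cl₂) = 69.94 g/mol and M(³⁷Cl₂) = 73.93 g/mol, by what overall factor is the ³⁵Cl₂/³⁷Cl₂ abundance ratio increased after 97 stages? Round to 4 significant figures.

14.74

Each stage multiplies the ratio by α = √(73.93/69.94), so after 97 stages the overall factor is α^97 = (73.93/69.94)^(97/2).
= 1.05705^(97/2) = 14.74.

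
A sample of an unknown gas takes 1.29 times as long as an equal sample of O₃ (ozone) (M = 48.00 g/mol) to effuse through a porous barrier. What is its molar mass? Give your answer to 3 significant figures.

From Graham's law, t_X/t_O₃ = √(M_X/M_O₃).
1.29 = √(M_X/48.00)
M_X = 48.00 × 1.29² = 48.00 × 1.664 = 79.9 g/mol

79.9 g/mol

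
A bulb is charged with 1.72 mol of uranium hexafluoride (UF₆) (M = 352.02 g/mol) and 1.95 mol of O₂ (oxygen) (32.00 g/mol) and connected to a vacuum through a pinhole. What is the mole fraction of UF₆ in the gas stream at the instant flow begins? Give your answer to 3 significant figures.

0.210

The effusion rate of species i is ∝ p_i/√M_i ∝ n_i/√M_i.
Mole fraction of UF₆ in the effusate = (n_UF₆/√M_UF₆) / (n_UF₆/√M_UF₆ + n_O₂/√M_O₂)
= (1.72/√352.02) / (1.72/√352.02 + 1.95/√32.00) = 0.09167/(0.09167 + 0.3447) = 0.210.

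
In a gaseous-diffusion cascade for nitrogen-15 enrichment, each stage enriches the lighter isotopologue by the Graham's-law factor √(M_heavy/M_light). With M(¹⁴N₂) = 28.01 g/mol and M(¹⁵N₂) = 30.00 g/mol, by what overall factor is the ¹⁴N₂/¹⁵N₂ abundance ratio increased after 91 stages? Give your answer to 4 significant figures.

22.71

The single-stage factor is √(M_heavy/M_light), so 91 stages give [√(30.00/28.01)]^91 = (30.00/28.01)^(91/2).
= 1.07105^(91/2) = 22.71.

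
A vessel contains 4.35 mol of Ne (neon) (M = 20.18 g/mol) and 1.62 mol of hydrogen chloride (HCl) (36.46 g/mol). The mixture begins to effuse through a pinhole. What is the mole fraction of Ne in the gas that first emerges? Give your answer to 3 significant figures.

0.783

The effusion rate of species i is ∝ p_i/√M_i ∝ n_i/√M_i.
So x_Ne in the escaping gas = (n_Ne/√M_Ne) / Σ(n_i/√M_i)
= (4.35/√20.18) / (4.35/√20.18 + 1.62/√36.46) = 0.9683/(0.9683 + 0.2683) = 0.783.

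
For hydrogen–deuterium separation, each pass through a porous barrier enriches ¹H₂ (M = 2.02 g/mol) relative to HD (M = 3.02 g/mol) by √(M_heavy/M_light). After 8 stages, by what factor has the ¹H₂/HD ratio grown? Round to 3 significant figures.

5.00

Each stage multiplies the ratio by α = √(3.02/2.02), so after 8 stages the overall factor is α^8 = (3.02/2.02)^(8/2).
= 1.49505^4 = 5.00.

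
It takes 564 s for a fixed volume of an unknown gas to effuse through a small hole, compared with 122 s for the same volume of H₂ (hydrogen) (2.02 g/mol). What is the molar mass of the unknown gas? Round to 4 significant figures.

By Graham's law, t_X/t_H₂ = √(M_X/M_H₂).
564/122 = 4.623 = √(M_X/2.02)
M_X = 2.02 × 4.623² = 2.02 × 21.37 = 43.17 g/mol

43.17 g/mol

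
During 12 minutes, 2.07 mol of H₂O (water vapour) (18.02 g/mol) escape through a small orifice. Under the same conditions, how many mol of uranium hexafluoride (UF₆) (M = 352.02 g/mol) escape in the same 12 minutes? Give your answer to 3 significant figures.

By Graham's law, rate_UF₆/rate_H₂O = √(M_H₂O/M_UF₆) = √(18.02/352.02) = √0.05119 = 0.2263.
So the amount for UF₆ is 2.07 × 0.2263 = 0.468 mol.

0.468 mol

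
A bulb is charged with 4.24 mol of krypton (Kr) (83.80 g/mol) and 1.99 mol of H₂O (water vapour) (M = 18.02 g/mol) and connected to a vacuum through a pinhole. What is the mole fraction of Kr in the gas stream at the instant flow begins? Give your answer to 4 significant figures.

0.4970

Each component's effusion rate ∝ (its partial pressure)·(1/√M) ∝ n_i/√M_i.
So x_Kr in the escaping gas = (n_Kr/√M_Kr) / Σ(n_i/√M_i)
= (4.24/√83.80) / (4.24/√83.80 + 1.99/√18.02) = 0.4632/(0.4632 + 0.4688) = 0.4970.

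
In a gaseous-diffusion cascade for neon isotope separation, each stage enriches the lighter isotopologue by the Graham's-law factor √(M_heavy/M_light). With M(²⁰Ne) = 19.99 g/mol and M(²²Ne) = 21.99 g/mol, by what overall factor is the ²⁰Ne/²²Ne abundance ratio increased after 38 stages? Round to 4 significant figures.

The single-stage factor is √(M_heavy/M_light), so 38 stages give [√(21.99/19.99)]^38 = (21.99/19.99)^(38/2).
= 1.10005^19 = 6.121.

6.121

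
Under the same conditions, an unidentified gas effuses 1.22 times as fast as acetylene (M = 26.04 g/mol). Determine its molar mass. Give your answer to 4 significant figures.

Since effusion rate ∝ 1/√M, rate_X/rate_C₂H₂ = √(M_C₂H₂/M_X).
1.22 = √(26.04/M_X)
M_X = 26.04 / 1.22² = 26.04 / 1.488 = 17.50 g/mol

17.50 g/mol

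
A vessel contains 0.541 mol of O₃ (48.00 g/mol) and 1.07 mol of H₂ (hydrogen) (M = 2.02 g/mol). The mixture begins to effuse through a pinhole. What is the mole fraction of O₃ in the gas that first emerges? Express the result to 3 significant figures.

Rate_i ∝ x_i/√M_i (Graham's law weighted by mole fraction), so the effusate composition follows n_i/√M_i.
Mole fraction of O₃ in the effusate = (n_O₃/√M_O₃) / (n_O₃/√M_O₃ + n_H₂/√M_H₂)
= (0.541/√48.00) / (0.541/√48.00 + 1.07/√2.02) = 0.07809/(0.07809 + 0.7528) = 0.0940.

0.0940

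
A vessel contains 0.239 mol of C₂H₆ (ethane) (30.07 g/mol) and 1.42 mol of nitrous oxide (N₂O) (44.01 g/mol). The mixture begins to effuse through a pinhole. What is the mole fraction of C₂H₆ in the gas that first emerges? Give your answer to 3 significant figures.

0.169

Rate_i ∝ x_i/√M_i (Graham's law weighted by mole fraction), so the effusate composition follows n_i/√M_i.
x_C₂H₆(eff) = (n_C₂H₆/√M_C₂H₆) / (n_C₂H₆/√M_C₂H₆ + n_N₂O/√M_N₂O)
= (0.239/√30.07) / (0.239/√30.07 + 1.42/√44.01) = 0.04358/(0.04358 + 0.2140) = 0.169.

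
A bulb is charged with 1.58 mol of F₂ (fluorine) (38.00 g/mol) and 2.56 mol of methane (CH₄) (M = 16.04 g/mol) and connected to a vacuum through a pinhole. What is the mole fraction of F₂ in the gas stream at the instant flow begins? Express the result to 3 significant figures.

Rate_i ∝ x_i/√M_i (Graham's law weighted by mole fraction), so the effusate composition follows n_i/√M_i.
So x_F₂ in the escaping gas = (n_F₂/√M_F₂) / Σ(n_i/√M_i)
= (1.58/√38.00) / (1.58/√38.00 + 2.56/√16.04) = 0.2563/(0.2563 + 0.6392) = 0.286.

0.286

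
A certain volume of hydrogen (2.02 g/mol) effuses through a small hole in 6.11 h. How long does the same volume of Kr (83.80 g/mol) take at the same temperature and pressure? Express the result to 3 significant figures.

39.4 h

From Graham's law, t_Kr/t_H₂ = √(M_Kr/M_H₂) = √(83.80/2.02) = √41.49 = 6.441.
So the time for Kr is 6.11 × 6.441 = 39.4 h.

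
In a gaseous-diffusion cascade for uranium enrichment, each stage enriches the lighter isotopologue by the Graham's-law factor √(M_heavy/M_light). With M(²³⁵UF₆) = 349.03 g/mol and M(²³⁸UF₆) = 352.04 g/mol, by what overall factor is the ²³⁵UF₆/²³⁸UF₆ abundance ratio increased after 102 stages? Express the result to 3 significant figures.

1.55

Overall factor = α^102 with α = √(352.04/349.03), i.e. (352.04/349.03)^(102/2).
= 1.00862^51 = 1.55.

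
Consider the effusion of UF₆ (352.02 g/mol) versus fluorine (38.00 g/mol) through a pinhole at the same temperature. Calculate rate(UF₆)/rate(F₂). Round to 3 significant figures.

From Graham's law, rate_UF₆/rate_F₂ = √(M_F₂/M_UF₆) = √(38.00/352.02) = √0.1079 = 0.329.

0.329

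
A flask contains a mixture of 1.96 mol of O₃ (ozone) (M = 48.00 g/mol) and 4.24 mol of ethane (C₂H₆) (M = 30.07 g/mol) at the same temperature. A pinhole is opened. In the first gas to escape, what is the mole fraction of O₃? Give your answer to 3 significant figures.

Each component's effusion rate ∝ (its partial pressure)·(1/√M) ∝ n_i/√M_i.
x_O₃(eff) = (n_O₃/√M_O₃) / (n_O₃/√M_O₃ + n_C₂H₆/√M_C₂H₆)
= (1.96/√48.00) / (1.96/√48.00 + 4.24/√30.07) = 0.2829/(0.2829 + 0.7732) = 0.268.

0.268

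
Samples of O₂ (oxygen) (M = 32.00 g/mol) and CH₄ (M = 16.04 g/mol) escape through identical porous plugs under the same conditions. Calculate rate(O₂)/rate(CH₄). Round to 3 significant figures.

Graham's law gives rate_O₂/rate_CH₄ = √(M_CH₄/M_O₂) = √(16.04/32.00) = √0.5012 = 0.708.

0.708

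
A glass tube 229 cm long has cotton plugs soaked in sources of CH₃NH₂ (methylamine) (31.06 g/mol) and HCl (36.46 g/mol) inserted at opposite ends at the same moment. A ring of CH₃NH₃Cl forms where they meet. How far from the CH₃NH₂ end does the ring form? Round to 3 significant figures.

119 cm

In equal time, each gas travels a distance ∝ its rate ∝ 1/√M, so d_CH₃NH₂/d_HCl = √(M_HCl/M_CH₃NH₂) = √(36.46/31.06) = 1.083.
With d_CH₃NH₂ + d_HCl = 229 cm, d_HCl = 229/(1 + 1.083) = 109.9 cm.
d_CH₃NH₂ = 229 − 109.9 = 119 cm.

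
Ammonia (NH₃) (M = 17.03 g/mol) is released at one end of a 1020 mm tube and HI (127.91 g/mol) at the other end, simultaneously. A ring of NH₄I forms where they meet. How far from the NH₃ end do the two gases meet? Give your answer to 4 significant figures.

Graham's law gives d_NH₃/d_HI = rate_NH₃/rate_HI = √(M_HI/M_NH₃) = √(127.91/17.03) = 2.741.
With d_NH₃ + d_HI = 1020 mm, d_HI = 1020/(1 + 2.741) = 272.7 mm.
d_NH₃ = 1020 − 272.7 = 747.3 mm.

747.3 mm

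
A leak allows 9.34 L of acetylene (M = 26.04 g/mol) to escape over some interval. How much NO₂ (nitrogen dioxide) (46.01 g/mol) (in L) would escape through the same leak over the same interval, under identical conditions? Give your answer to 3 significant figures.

By Graham's law, rate_NO₂/rate_C₂H₂ = √(M_C₂H₂/M_NO₂) = √(26.04/46.01) = √0.5660 = 0.7523.
So the volume for NO₂ is 9.34 × 0.7523 = 7.03 L.

7.03 L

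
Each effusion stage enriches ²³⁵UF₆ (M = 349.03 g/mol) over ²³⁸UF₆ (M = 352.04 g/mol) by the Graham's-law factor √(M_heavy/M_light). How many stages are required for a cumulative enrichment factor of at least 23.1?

Per stage α = (352.04/349.03)^(1/2) = 1.00862^0.5, giving ln α = 0.004293.
Need α^N ≥ 23.1 ⇒ N ≥ ln(23.1) / ln α = 3.140 / 0.004293 = 731.31.
Rounding up, N = 732 stages.

732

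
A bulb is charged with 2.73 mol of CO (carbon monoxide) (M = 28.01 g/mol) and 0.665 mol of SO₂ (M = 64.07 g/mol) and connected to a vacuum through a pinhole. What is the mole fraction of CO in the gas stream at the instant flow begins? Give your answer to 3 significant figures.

0.861

Effusion rate of each component ∝ n_i/√M_i (partial pressure × 1/√M).
So x_CO in the escaping gas = (n_CO/√M_CO) / Σ(n_i/√M_i)
= (2.73/√28.01) / (2.73/√28.01 + 0.665/√64.07) = 0.5158/(0.5158 + 0.08308) = 0.861.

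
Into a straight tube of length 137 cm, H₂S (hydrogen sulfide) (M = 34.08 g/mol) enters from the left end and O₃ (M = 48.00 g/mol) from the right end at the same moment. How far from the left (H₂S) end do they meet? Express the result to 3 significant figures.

Distances travelled in equal time are proportional to diffusion rates, so d_H₂S/d_O₃ = √(M_O₃/M_H₂S) = √(48.00/34.08) = 1.187.
With d_H₂S + d_O₃ = 137 cm, d_O₃ = 137/(1 + 1.187) = 62.65 cm.
d_H₂S = 137 − 62.65 = 74.4 cm.

74.4 cm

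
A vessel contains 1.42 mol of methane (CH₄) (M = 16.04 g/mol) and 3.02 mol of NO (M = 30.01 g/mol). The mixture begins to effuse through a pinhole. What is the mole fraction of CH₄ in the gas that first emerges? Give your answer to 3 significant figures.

Effusion rate of each component ∝ n_i/√M_i (partial pressure × 1/√M).
Mole fraction of CH₄ in the effusate = (n_CH₄/√M_CH₄) / (n_CH₄/√M_CH₄ + n_NO/√M_NO)
= (1.42/√16.04) / (1.42/√16.04 + 3.02/√30.01) = 0.3546/(0.3546 + 0.5513) = 0.391.

0.391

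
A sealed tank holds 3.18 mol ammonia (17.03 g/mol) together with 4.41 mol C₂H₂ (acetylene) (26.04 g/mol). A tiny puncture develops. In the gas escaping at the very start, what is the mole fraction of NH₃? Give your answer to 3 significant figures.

The effusion rate of species i is ∝ p_i/√M_i ∝ n_i/√M_i.
x_NH₃(eff) = (n_NH₃/√M_NH₃) / (n_NH₃/√M_NH₃ + n_C₂H₂/√M_C₂H₂)
= (3.18/√17.03) / (3.18/√17.03 + 4.41/√26.04) = 0.7706/(0.7706 + 0.8642) = 0.471.

0.471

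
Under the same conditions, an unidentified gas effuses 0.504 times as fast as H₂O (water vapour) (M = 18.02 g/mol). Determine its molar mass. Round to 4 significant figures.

70.94 g/mol

Graham's law gives rate_X/rate_H₂O = √(M_H₂O/M_X).
0.504 = √(18.02/M_X)
M_X = 18.02 / 0.504² = 18.02 / 0.2540 = 70.94 g/mol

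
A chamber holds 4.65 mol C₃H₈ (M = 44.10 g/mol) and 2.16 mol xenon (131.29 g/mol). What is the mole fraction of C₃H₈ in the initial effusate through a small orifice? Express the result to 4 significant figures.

The effusion rate of species i is ∝ p_i/√M_i ∝ n_i/√M_i.
So x_C₃H₈ in the escaping gas = (n_C₃H₈/√M_C₃H₈) / Σ(n_i/√M_i)
= (4.65/√44.10) / (4.65/√44.10 + 2.16/√131.29) = 0.7002/(0.7002 + 0.1885) = 0.7879.

0.7879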